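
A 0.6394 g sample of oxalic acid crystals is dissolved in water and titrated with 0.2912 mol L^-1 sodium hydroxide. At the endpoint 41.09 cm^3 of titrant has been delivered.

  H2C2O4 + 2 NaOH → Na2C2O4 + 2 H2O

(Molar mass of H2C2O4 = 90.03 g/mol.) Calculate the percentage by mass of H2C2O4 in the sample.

n(NaOH) = 0.04109 L × 0.2912 mol/L = 0.01197 mol
From the 1:2 ratio, n(H2C2O4) = 1/2 × 0.01197 = 5.983 × 10^-3 mol
mass of H2C2O4 = 5.983 × 10^-3 × 90.03 g/mol = 0.5386 g
% H2C2O4 = 0.5386 / 0.6394 × 100 = 84.24 %

84.24 %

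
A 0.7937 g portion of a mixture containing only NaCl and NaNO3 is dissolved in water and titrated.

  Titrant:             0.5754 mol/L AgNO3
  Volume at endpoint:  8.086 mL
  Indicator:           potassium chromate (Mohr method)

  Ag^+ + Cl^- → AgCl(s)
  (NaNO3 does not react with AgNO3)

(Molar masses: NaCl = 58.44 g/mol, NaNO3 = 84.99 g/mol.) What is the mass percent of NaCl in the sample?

34.26 %

n(AgNO3) = 0.008086 × 0.5754 = 4.653 × 10^-3 mol
Let x = n(NaCl), y = n(NaNO3).
Titrant: 1x = 4.653 × 10^-3;  mass: 58.44x + 84.99y = 0.7937
Solving, x = 4.653 × 10^-3 mol, y = 6.140 × 10^-3 mol
mass of NaCl = 4.653 × 10^-3 × 58.44 = 0.2719 g
% NaCl = 0.2719 / 0.7937 × 100 = 34.26 %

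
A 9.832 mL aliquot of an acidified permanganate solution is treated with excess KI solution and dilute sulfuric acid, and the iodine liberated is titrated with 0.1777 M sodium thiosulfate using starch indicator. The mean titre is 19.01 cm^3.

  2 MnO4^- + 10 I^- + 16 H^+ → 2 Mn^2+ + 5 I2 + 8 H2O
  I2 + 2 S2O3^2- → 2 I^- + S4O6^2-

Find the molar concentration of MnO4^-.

n(S2O3^2-) = 0.01901 × 0.1777 = 3.378 × 10^-3 mol
n(I2) = n(S2O3^2-)/2 = 1.689 × 10^-3 mol
From the 2:5 ratio, n(MnO4^-) in the aliquot = 2/5 × 1.689 × 10^-3 = 6.756 × 10^-4 mol
[MnO4^-] = 6.756 × 10^-4 / 0.009832 = 0.06872 mol/L

0.06872 M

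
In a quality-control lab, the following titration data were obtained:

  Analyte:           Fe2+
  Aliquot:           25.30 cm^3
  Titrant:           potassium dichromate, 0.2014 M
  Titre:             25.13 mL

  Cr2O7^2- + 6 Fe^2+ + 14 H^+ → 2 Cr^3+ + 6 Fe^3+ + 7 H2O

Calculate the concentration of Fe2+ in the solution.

n(K2Cr2O7) = 0.02513 L × 0.2014 mol/L = 5.061 × 10^-3 mol
From the 6:1 mole ratio, n(Fe2+) = 6/1 × 5.061 × 10^-3 = 0.03037 mol
[Fe2+] = 0.03037 mol / 0.02530 L = 1.200 mol/L

1.200 M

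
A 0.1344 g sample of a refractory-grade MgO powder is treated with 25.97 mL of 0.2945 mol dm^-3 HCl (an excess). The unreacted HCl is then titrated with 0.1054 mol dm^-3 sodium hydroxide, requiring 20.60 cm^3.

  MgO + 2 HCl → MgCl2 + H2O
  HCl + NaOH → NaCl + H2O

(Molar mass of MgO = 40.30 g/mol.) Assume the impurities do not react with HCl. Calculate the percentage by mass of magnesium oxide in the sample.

82.11 %

n(HCl) added = 0.02597 × 0.2945 = 7.648 × 10^-3 mol
n(NaOH) used in back-titration = 0.02060 × 0.1054 = 2.171 × 10^-3 mol
n(HCl) left over = 2.171 × 10^-3 mol (1:1 ratio)
n(HCl) consumed by analyte = 7.648 × 10^-3 − 2.171 × 10^-3 = 5.477 × 10^-3 mol
From the 1:2 ratio, n(MgO) = 1/2 × 5.477 × 10^-3 = 2.738 × 10^-3 mol
mass of MgO = 2.738 × 10^-3 × 40.30 = 0.1104 g
% MgO = 0.1104 / 0.1344 × 100 = 82.11 %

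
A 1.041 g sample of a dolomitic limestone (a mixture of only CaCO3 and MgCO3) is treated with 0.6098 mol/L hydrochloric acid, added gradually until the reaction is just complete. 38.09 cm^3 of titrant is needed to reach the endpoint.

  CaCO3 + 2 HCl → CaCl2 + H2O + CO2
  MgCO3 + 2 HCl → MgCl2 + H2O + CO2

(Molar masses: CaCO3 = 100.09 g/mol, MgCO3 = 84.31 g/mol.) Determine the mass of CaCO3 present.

n(HCl) = 0.03809 × 0.6098 = 0.02323 mol
Let x = n(CaCO3), y = n(MgCO3).
Titrant: 2x + 2y = 0.02323;  mass: 100.09x + 84.31y = 1.041
Solving, x = 3.920 × 10^-3 mol, y = 7.694 × 10^-3 mol
mass of CaCO3 = 3.920 × 10^-3 × 100.09 = 0.3923 g

0.3923 g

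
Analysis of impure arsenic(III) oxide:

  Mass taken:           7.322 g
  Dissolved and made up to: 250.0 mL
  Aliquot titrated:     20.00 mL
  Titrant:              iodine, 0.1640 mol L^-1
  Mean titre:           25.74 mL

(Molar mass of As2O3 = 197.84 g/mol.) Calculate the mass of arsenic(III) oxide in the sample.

As2O3 + 2 I2 + 2 H2O → As2O5 + 4 HI
n(I2) per titration = 0.02574 × 0.1640 = 4.221 × 10^-3 mol
From the 1:2 ratio, n(As2O3) in each aliquot = 1/2 × 4.221 × 10^-3 = 2.111 × 10^-3 mol
n(As2O3) in the whole flask = 2.111 × 10^-3 × 250.0/20.00 = 0.02638 mol
mass of As2O3 = 0.02638 × 197.84 = 5.220 g

5.220 g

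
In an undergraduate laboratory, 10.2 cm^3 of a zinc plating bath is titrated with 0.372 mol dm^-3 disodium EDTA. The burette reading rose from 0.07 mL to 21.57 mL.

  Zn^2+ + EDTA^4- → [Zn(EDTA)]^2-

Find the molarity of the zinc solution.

0.784 mol/L

n(EDTA) = 0.0215 L × 0.372 mol/L = 8.00 × 10^-3 mol
n(Zn2+) = 8.00 × 10^-3 mol (1:1 mole ratio)
[Zn2+] = 8.00 × 10^-3 mol / 0.0102 L = 0.784 mol/L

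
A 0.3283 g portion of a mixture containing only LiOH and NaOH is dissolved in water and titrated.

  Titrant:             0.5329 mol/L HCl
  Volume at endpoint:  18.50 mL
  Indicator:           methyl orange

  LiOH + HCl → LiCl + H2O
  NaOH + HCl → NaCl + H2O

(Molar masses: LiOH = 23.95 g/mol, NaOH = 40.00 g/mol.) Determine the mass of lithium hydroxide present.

0.09855 g

n(HCl) = 0.01850 × 0.5329 = 9.859 × 10^-3 mol
Let x = n(LiOH), y = n(NaOH).
Titrant: 1x + 1y = 9.859 × 10^-3;  mass: 23.95x + 40.00y = 0.3283
Solving, x = 4.115 × 10^-3 mol, y = 5.744 × 10^-3 mol
mass of LiOH = 4.115 × 10^-3 × 23.95 = 0.09855 g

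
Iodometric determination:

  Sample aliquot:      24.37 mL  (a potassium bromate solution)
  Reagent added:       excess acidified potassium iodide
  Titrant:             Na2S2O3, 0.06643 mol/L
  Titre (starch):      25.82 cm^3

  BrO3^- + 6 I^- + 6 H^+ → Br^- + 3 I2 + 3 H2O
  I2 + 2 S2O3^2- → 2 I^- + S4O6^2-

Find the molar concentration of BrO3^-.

0.01173 mol/L

n(S2O3^2-) = 0.02582 × 0.06643 = 1.715 × 10^-3 mol
n(I2) = n(S2O3^2-)/2 = 8.576 × 10^-4 mol
From the 1:3 ratio, n(BrO3^-) in the aliquot = 1/3 × 8.576 × 10^-4 = 2.859 × 10^-4 mol
[BrO3^-] = 2.859 × 10^-4 / 0.02437 = 0.01173 mol/L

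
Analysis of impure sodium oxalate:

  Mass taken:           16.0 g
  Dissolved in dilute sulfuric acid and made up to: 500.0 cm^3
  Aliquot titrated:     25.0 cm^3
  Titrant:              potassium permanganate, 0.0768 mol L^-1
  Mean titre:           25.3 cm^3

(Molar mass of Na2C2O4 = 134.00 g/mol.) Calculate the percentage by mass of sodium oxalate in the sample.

2 MnO4^- + 5 C2O4^2- + 16 H^+ → 2 Mn^2+ + 10 CO2 + 8 H2O
n(KMnO4) per titration = 0.0253 × 0.0768 = 1.94 × 10^-3 mol
From the 5:2 ratio, n(Na2C2O4) in each aliquot = 5/2 × 1.94 × 10^-3 = 4.86 × 10^-3 mol
n(Na2C2O4) in the whole flask = 4.86 × 10^-3 × 500.0/25.0 = 0.0972 mol
mass of Na2C2O4 = 0.0972 × 134.00 = 13.0 g
% Na2C2O4 = 13.0 / 16.0 × 100 = 81.4 %

81.4 %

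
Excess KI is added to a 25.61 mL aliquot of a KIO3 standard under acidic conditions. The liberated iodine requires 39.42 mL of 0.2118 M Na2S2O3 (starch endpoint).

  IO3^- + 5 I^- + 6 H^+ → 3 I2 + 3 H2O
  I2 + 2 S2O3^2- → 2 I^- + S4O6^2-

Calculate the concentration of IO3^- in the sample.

n(S2O3^2-) = 0.03942 × 0.2118 = 8.349 × 10^-3 mol
n(I2) = n(S2O3^2-)/2 = 4.175 × 10^-3 mol
From the 1:3 ratio, n(IO3^-) in the aliquot = 1/3 × 4.175 × 10^-3 = 1.392 × 10^-3 mol
[IO3^-] = 1.392 × 10^-3 / 0.02561 = 0.05434 mol/L

0.05434 M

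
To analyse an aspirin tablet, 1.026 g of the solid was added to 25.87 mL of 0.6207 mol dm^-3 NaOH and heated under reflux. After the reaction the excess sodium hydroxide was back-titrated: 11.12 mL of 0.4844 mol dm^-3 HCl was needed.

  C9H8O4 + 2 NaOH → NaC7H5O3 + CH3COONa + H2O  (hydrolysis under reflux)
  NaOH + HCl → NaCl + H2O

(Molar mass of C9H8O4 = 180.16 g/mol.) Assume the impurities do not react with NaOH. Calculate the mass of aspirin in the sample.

0.9612 g

n(NaOH) added = 0.02587 × 0.6207 = 0.01606 mol
n(HCl) used in back-titration = 0.01112 × 0.4844 = 5.387 × 10^-3 mol
n(NaOH) left over = 5.387 × 10^-3 mol (1:1 ratio)
n(NaOH) consumed by analyte = 0.01606 − 5.387 × 10^-3 = 0.01067 mol
From the 1:2 ratio, n(C9H8O4) = 1/2 × 0.01067 = 5.335 × 10^-3 mol
mass of C9H8O4 = 5.335 × 10^-3 × 180.16 = 0.9612 g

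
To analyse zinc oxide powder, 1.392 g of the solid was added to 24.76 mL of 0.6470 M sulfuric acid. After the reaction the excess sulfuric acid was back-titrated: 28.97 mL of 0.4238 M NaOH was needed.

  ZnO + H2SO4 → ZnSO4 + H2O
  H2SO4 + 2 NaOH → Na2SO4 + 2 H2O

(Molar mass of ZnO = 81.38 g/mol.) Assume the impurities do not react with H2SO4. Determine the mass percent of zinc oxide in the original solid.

n(H2SO4) added = 0.02476 × 0.6470 = 0.01602 mol
n(NaOH) used in back-titration = 0.02897 × 0.4238 = 0.01228 mol
From the 1:2 ratio, n(H2SO4) left over = 1/2 × 0.01228 = 6.139 × 10^-3 mol
n(H2SO4) consumed by analyte = 0.01602 − 6.139 × 10^-3 = 9.881 × 10^-3 mol
n(ZnO) = 9.881 × 10^-3 mol (1:1 ratio)
mass of ZnO = 9.881 × 10^-3 × 81.38 = 0.8041 g
% ZnO = 0.8041 / 1.392 × 100 = 57.77 %

57.77 %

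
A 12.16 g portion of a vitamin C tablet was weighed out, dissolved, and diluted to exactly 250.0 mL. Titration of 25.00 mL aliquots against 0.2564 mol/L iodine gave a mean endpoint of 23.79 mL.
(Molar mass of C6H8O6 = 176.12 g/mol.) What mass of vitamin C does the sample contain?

C6H8O6 + I2 → C6H6O6 + 2 HI
n(I2) per titration = 0.02379 × 0.2564 = 6.100 × 10^-3 mol
n(C6H8O6) in each aliquot = 6.100 × 10^-3 mol (1:1 ratio)
n(C6H8O6) in the whole flask = 6.100 × 10^-3 × 250.0/25.00 = 0.06100 mol
mass of C6H8O6 = 0.06100 × 176.12 = 10.74 g

10.74 g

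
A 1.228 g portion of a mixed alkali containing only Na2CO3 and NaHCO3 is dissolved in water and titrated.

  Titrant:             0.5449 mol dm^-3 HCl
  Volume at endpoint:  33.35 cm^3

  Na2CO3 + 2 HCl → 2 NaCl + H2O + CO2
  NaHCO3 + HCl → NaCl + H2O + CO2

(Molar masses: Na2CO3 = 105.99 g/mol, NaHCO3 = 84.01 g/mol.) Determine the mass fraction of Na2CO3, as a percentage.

n(HCl) = 0.03335 × 0.5449 = 0.01817 mol
Let x = n(Na2CO3), y = n(NaHCO3).
Titrant: 2x + 1y = 0.01817;  mass: 105.99x + 84.01y = 1.228
Solving, x = 4.815 × 10^-3 mol, y = 8.543 × 10^-3 mol
mass of Na2CO3 = 4.815 × 10^-3 × 105.99 = 0.5103 g
% Na2CO3 = 0.5103 / 1.228 × 100 = 41.56 %

41.56 %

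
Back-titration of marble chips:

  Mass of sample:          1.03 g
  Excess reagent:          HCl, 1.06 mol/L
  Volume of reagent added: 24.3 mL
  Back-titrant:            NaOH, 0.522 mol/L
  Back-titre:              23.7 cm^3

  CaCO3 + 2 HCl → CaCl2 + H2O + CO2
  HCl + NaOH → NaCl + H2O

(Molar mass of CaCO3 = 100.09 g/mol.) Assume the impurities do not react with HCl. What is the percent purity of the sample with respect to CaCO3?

n(HCl) added = 0.0243 × 1.06 = 0.0258 mol
n(NaOH) used in back-titration = 0.0237 × 0.522 = 0.0124 mol
n(HCl) left over = 0.0124 mol (1:1 ratio)
n(HCl) consumed by analyte = 0.0258 − 0.0124 = 0.0134 mol
From the 1:2 ratio, n(CaCO3) = 1/2 × 0.0134 = 6.69 × 10^-3 mol
mass of CaCO3 = 6.69 × 10^-3 × 100.09 = 0.670 g
% CaCO3 = 0.670 / 1.03 × 100 = 65.0 %

65.0 %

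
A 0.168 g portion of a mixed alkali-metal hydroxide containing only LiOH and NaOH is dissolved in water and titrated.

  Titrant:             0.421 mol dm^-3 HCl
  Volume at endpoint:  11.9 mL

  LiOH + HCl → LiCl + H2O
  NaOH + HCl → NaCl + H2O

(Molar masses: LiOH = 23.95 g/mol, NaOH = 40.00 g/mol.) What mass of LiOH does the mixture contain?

0.0483 g

n(HCl) = 0.0119 × 0.421 = 5.01 × 10^-3 mol
Let x = n(LiOH), y = n(NaOH).
Titrant: 1x + 1y = 5.01 × 10^-3;  mass: 23.95x + 40.00y = 0.168
Solving, x = 2.02 × 10^-3 mol, y = 2.99 × 10^-3 mol
mass of LiOH = 2.02 × 10^-3 × 23.95 = 0.0483 g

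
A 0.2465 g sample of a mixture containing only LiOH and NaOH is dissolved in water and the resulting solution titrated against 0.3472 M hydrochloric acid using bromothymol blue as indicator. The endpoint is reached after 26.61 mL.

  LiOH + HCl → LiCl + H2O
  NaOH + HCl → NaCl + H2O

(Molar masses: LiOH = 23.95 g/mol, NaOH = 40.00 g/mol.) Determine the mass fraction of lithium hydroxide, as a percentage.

74.50 %

n(HCl) = 0.02661 × 0.3472 = 9.239 × 10^-3 mol
Let x = n(LiOH), y = n(NaOH).
Titrant: 1x + 1y = 9.239 × 10^-3;  mass: 23.95x + 40.00y = 0.2465
Solving, x = 7.667 × 10^-3 mol, y = 1.572 × 10^-3 mol
mass of LiOH = 7.667 × 10^-3 × 23.95 = 0.1836 g
% LiOH = 0.1836 / 0.2465 × 100 = 74.50 %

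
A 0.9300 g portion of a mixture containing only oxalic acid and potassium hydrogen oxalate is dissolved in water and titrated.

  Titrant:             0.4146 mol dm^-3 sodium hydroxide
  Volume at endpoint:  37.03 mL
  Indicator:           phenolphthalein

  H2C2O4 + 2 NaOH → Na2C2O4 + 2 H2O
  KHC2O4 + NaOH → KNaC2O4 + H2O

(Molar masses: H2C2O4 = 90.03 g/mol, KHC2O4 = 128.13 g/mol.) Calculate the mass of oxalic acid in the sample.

n(NaOH) = 0.03703 × 0.4146 = 0.01535 mol
Let x = n(H2C2O4), y = n(KHC2O4).
Titrant: 2x + 1y = 0.01535;  mass: 90.03x + 128.13y = 0.9300
Solving, x = 6.239 × 10^-3 mol, y = 2.874 × 10^-3 mol
mass of H2C2O4 = 6.239 × 10^-3 × 90.03 = 0.5617 g

0.5617 g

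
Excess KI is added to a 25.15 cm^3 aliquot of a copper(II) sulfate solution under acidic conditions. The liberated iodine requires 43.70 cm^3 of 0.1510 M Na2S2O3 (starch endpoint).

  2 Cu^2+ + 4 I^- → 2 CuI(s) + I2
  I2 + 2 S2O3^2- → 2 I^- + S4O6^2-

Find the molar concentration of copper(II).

0.2624 M

n(S2O3^2-) = 0.04370 × 0.1510 = 6.599 × 10^-3 mol
n(I2) = n(S2O3^2-)/2 = 3.299 × 10^-3 mol
From the 2:1 ratio, n(Cu2+) in the aliquot = 2/1 × 3.299 × 10^-3 = 6.599 × 10^-3 mol
[Cu2+] = 6.599 × 10^-3 / 0.02515 = 0.2624 mol/L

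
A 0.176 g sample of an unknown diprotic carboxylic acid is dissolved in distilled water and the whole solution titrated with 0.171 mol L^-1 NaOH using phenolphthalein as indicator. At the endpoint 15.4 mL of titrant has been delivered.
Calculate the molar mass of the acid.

n(NaOH) = 0.0154 L × 0.171 mol/L = 2.63 × 10^-3 mol
From the 1:2 ratio, n(H2A) = 1/2 × 2.63 × 10^-3 = 1.32 × 10^-3 mol
M = m / n = 0.176 g / 1.32 × 10^-3 mol = 134 g/mol

134 g/mol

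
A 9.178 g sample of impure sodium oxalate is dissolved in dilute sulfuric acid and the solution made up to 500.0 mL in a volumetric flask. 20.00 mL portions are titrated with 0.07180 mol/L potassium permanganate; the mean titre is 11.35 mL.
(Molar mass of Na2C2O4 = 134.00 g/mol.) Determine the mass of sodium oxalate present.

6.825 g

2 MnO4^- + 5 C2O4^2- + 16 H^+ → 2 Mn^2+ + 10 CO2 + 8 H2O
n(KMnO4) per titration = 0.01135 × 0.07180 = 8.149 × 10^-4 mol
From the 5:2 ratio, n(Na2C2O4) in each aliquot = 5/2 × 8.149 × 10^-4 = 2.037 × 10^-3 mol
n(Na2C2O4) in the whole flask = 2.037 × 10^-3 × 500.0/20.00 = 0.05093 mol
mass of Na2C2O4 = 0.05093 × 134.00 = 6.825 g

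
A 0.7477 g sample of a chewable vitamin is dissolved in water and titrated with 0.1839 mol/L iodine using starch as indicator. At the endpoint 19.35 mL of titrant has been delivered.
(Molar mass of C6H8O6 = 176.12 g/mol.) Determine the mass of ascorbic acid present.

C6H8O6 + I2 → C6H6O6 + 2 HI
n(I2) = 0.01935 L × 0.1839 mol/L = 3.558 × 10^-3 mol
n(C6H8O6) = 3.558 × 10^-3 mol (1:1 ratio)
mass of C6H8O6 = 3.558 × 10^-3 × 176.12 g/mol = 0.6267 g

0.6267 g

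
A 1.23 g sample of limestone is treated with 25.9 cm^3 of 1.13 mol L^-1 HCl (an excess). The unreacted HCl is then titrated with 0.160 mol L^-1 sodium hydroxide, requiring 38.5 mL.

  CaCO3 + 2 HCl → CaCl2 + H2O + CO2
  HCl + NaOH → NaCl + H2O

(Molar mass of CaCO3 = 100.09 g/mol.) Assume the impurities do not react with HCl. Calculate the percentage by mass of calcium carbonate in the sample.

n(HCl) added = 0.0259 × 1.13 = 0.0293 mol
n(NaOH) used in back-titration = 0.0385 × 0.160 = 6.16 × 10^-3 mol
n(HCl) left over = 6.16 × 10^-3 mol (1:1 ratio)
n(HCl) consumed by analyte = 0.0293 − 6.16 × 10^-3 = 0.0231 mol
From the 1:2 ratio, n(CaCO3) = 1/2 × 0.0231 = 0.0116 mol
mass of CaCO3 = 0.0116 × 100.09 = 1.16 g
% CaCO3 = 1.16 / 1.23 × 100 = 94.0 %

94.0 %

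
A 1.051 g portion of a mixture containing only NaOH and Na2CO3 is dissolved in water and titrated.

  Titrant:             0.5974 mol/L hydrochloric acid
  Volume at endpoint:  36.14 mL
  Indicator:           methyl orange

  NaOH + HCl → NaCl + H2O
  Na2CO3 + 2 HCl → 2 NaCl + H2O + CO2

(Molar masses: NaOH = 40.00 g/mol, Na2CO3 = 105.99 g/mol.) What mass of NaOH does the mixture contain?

n(HCl) = 0.03614 × 0.5974 = 0.02159 mol
Let x = n(NaOH), y = n(Na2CO3).
Titrant: 1x + 2y = 0.02159;  mass: 40.00x + 105.99y = 1.051
Solving, x = 7.169 × 10^-3 mol, y = 7.210 × 10^-3 mol
mass of NaOH = 7.169 × 10^-3 × 40.00 = 0.2868 g

0.2868 g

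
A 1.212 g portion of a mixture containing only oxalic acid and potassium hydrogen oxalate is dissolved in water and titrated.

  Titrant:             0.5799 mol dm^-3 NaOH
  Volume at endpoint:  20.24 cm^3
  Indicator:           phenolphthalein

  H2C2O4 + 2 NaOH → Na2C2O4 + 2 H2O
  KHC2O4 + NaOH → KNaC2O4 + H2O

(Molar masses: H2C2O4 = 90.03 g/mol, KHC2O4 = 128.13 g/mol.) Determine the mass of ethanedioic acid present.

n(NaOH) = 0.02024 × 0.5799 = 0.01174 mol
Let x = n(H2C2O4), y = n(KHC2O4).
Titrant: 2x + 1y = 0.01174;  mass: 90.03x + 128.13y = 1.212
Solving, x = 1.756 × 10^-3 mol, y = 8.225 × 10^-3 mol
mass of H2C2O4 = 1.756 × 10^-3 × 90.03 = 0.1581 g

0.1581 g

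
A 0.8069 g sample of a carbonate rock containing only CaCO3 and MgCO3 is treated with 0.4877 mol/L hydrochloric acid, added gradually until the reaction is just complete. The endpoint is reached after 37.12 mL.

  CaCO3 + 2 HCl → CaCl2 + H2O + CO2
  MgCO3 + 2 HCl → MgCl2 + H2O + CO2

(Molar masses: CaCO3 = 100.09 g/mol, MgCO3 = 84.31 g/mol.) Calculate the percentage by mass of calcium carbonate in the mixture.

34.39 %

n(HCl) = 0.03712 × 0.4877 = 0.01810 mol
Let x = n(CaCO3), y = n(MgCO3).
Titrant: 2x + 2y = 0.01810;  mass: 100.09x + 84.31y = 0.8069
Solving, x = 2.773 × 10^-3 mol, y = 6.279 × 10^-3 mol
mass of CaCO3 = 2.773 × 10^-3 × 100.09 = 0.2775 g
% CaCO3 = 0.2775 / 0.8069 × 100 = 34.39 %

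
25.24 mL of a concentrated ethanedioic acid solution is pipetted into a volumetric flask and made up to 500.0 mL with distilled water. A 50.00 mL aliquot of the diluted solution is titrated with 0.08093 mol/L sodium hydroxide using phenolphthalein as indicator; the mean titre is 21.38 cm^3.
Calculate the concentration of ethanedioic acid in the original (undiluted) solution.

H2C2O4 + 2 NaOH → Na2C2O4 + 2 H2O
n(NaOH) = 0.02138 × 0.08093 = 1.730 × 10^-3 mol
From the 1:2 ratio, n(H2C2O4) in the aliquot = 1/2 × 1.730 × 10^-3 = 8.651 × 10^-4 mol
[H2C2O4]_dilute = 8.651 × 10^-4 / 0.05000 = 0.01730 mol/L
Dilution factor = 500.0 / 25.24 = 19.81
[H2C2O4]_stock = 0.01730 × 19.81 = 0.3428 mol/L

0.3428 mol/L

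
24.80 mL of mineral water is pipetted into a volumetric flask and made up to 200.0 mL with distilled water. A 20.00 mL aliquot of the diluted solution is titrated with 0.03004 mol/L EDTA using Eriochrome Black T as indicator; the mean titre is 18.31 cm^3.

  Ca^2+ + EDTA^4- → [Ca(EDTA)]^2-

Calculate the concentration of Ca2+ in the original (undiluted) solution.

0.2218 mol/L

n(EDTA) = 0.01831 × 0.03004 = 5.500 × 10^-4 mol
n(Ca2+) in the aliquot = 5.500 × 10^-4 mol (1:1 ratio)
[Ca2+]_dilute = 5.500 × 10^-4 / 0.02000 = 0.02750 mol/L
Dilution factor = 200.0 / 24.80 = 8.065
[Ca2+]_stock = 0.02750 × 8.065 = 0.2218 mol/L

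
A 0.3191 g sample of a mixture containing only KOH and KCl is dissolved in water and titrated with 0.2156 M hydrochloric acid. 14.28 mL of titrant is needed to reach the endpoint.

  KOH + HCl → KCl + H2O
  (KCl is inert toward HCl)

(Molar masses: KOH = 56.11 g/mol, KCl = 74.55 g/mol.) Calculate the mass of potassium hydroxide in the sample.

0.1727 g

n(HCl) = 0.01428 × 0.2156 = 3.079 × 10^-3 mol
Let x = n(KOH), y = n(KCl).
Titrant: 1x = 3.079 × 10^-3;  mass: 56.11x + 74.55y = 0.3191
Solving, x = 3.079 × 10^-3 mol, y = 1.963 × 10^-3 mol
mass of KOH = 3.079 × 10^-3 × 56.11 = 0.1727 g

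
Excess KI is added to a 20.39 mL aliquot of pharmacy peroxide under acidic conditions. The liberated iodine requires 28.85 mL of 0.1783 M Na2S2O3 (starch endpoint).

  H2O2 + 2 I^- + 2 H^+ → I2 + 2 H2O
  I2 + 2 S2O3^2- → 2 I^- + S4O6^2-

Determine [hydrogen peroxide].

n(S2O3^2-) = 0.02885 × 0.1783 = 5.144 × 10^-3 mol
n(I2) = n(S2O3^2-)/2 = 2.572 × 10^-3 mol
n(H2O2) in the aliquot = 2.572 × 10^-3 mol (1:1 ratio)
[H2O2] = 2.572 × 10^-3 / 0.02039 = 0.1261 mol/L

0.1261 M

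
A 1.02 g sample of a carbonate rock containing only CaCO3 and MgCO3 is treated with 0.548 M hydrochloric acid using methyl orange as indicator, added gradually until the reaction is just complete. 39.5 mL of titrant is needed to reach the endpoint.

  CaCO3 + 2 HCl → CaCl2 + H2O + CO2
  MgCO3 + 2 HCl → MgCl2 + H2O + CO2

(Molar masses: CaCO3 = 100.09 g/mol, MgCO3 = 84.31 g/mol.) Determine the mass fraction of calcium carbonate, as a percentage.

n(HCl) = 0.0395 × 0.548 = 0.0216 mol
Let x = n(CaCO3), y = n(MgCO3).
Titrant: 2x + 2y = 0.0216;  mass: 100.09x + 84.31y = 1.02
Solving, x = 6.81 × 10^-3 mol, y = 4.01 × 10^-3 mol
mass of CaCO3 = 6.81 × 10^-3 × 100.09 = 0.682 g
% CaCO3 = 0.682 / 1.02 × 100 = 66.9 %

66.9 %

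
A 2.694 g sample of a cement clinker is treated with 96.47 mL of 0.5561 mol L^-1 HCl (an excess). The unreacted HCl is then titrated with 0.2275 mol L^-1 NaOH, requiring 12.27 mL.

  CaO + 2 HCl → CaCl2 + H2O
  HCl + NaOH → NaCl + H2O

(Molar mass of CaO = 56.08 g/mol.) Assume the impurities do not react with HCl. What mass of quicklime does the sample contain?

1.426 g

n(HCl) added = 0.09647 × 0.5561 = 0.05365 mol
n(NaOH) used in back-titration = 0.01227 × 0.2275 = 2.791 × 10^-3 mol
n(HCl) left over = 2.791 × 10^-3 mol (1:1 ratio)
n(HCl) consumed by analyte = 0.05365 − 2.791 × 10^-3 = 0.05086 mol
From the 1:2 ratio, n(CaO) = 1/2 × 0.05086 = 0.02543 mol
mass of CaO = 0.02543 × 56.08 = 1.426 g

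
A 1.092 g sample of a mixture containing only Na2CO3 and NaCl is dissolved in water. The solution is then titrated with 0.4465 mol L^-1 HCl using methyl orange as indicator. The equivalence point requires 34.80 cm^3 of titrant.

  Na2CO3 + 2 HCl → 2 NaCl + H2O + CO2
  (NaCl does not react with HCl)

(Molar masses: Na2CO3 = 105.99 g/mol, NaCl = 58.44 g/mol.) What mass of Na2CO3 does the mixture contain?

n(HCl) = 0.03480 × 0.4465 = 0.01554 mol
Let x = n(Na2CO3), y = n(NaCl).
Titrant: 2x = 0.01554;  mass: 105.99x + 58.44y = 1.092
Solving, x = 7.769 × 10^-3 mol, y = 4.595 × 10^-3 mol
mass of Na2CO3 = 7.769 × 10^-3 × 105.99 = 0.8234 g

0.8234 g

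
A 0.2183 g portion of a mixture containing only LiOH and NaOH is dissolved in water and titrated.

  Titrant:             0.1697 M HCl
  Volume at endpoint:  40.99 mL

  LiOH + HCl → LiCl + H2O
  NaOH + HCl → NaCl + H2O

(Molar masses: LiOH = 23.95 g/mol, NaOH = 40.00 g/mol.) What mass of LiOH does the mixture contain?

0.08944 g

n(HCl) = 0.04099 × 0.1697 = 6.956 × 10^-3 mol
Let x = n(LiOH), y = n(NaOH).
Titrant: 1x + 1y = 6.956 × 10^-3;  mass: 23.95x + 40.00y = 0.2183
Solving, x = 3.735 × 10^-3 mol, y = 3.221 × 10^-3 mol
mass of LiOH = 3.735 × 10^-3 × 23.95 = 0.08944 g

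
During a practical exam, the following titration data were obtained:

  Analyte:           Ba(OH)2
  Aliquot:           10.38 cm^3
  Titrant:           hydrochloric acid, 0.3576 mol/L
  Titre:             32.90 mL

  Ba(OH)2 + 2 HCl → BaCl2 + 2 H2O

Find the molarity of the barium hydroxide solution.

n(HCl) = 0.03290 L × 0.3576 mol/L = 0.01177 mol
From the 1:2 mole ratio, n(Ba(OH)2) = 1/2 × 0.01177 = 5.883 × 10^-3 mol
[Ba(OH)2] = 5.883 × 10^-3 mol / 0.01038 L = 0.5667 mol/L

0.5667 mol/L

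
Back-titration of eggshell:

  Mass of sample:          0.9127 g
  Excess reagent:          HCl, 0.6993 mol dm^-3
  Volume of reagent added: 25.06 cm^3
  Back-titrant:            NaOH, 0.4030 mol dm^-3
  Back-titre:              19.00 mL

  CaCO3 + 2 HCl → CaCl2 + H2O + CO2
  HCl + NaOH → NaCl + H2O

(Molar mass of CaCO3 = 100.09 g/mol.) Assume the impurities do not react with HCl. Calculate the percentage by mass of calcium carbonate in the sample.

n(HCl) added = 0.02506 × 0.6993 = 0.01752 mol
n(NaOH) used in back-titration = 0.01900 × 0.4030 = 7.657 × 10^-3 mol
n(HCl) left over = 7.657 × 10^-3 mol (1:1 ratio)
n(HCl) consumed by analyte = 0.01752 − 7.657 × 10^-3 = 9.867 × 10^-3 mol
From the 1:2 ratio, n(CaCO3) = 1/2 × 9.867 × 10^-3 = 4.934 × 10^-3 mol
mass of CaCO3 = 4.934 × 10^-3 × 100.09 = 0.4938 g
% CaCO3 = 0.4938 / 0.9127 × 100 = 54.11 %

54.11 %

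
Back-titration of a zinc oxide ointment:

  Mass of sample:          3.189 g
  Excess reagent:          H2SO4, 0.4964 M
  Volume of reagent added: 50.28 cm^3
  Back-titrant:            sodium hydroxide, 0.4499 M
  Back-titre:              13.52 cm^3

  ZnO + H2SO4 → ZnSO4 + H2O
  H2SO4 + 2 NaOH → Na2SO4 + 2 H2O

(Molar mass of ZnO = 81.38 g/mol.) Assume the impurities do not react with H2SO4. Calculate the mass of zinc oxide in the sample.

n(H2SO4) added = 0.05028 × 0.4964 = 0.02496 mol
n(NaOH) used in back-titration = 0.01352 × 0.4499 = 6.083 × 10^-3 mol
From the 1:2 ratio, n(H2SO4) left over = 1/2 × 6.083 × 10^-3 = 3.041 × 10^-3 mol
n(H2SO4) consumed by analyte = 0.02496 − 3.041 × 10^-3 = 0.02192 mol
n(ZnO) = 0.02192 mol (1:1 ratio)
mass of ZnO = 0.02192 × 81.38 = 1.784 g

1.784 g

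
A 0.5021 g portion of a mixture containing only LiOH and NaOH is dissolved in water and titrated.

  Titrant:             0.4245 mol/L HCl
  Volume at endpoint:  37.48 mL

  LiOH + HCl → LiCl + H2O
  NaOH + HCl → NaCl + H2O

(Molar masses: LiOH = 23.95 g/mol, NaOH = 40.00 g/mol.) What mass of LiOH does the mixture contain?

0.2004 g

n(HCl) = 0.03748 × 0.4245 = 0.01591 mol
Let x = n(LiOH), y = n(NaOH).
Titrant: 1x + 1y = 0.01591;  mass: 23.95x + 40.00y = 0.5021
Solving, x = 8.368 × 10^-3 mol, y = 7.542 × 10^-3 mol
mass of LiOH = 8.368 × 10^-3 × 23.95 = 0.2004 g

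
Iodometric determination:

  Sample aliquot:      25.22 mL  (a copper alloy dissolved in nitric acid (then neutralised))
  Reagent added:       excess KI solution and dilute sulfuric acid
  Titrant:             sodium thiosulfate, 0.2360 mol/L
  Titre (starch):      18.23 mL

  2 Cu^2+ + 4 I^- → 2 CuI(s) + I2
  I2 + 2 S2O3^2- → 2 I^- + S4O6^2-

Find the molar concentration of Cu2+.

n(S2O3^2-) = 0.01823 × 0.2360 = 4.302 × 10^-3 mol
n(I2) = n(S2O3^2-)/2 = 2.151 × 10^-3 mol
From the 2:1 ratio, n(Cu2+) in the aliquot = 2/1 × 2.151 × 10^-3 = 4.302 × 10^-3 mol
[Cu2+] = 4.302 × 10^-3 / 0.02522 = 0.1706 mol/L

0.1706 mol/L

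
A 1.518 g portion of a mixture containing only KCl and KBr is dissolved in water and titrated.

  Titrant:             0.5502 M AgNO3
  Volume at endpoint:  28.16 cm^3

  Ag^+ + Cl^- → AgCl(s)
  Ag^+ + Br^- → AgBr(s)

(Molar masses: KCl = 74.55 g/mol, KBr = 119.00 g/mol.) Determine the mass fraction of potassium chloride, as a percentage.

35.99 %

n(AgNO3) = 0.02816 × 0.5502 = 0.01549 mol
Let x = n(KCl), y = n(KBr).
Titrant: 1x + 1y = 0.01549;  mass: 74.55x + 119.00y = 1.518
Solving, x = 7.328 × 10^-3 mol, y = 8.165 × 10^-3 mol
mass of KCl = 7.328 × 10^-3 × 74.55 = 0.5463 g
% KCl = 0.5463 / 1.518 × 100 = 35.99 %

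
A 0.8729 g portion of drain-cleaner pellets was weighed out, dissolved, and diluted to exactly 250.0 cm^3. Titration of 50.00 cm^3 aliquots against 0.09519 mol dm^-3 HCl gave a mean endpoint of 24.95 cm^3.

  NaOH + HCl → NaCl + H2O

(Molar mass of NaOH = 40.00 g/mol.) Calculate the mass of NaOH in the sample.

n(HCl) per titration = 0.02495 × 0.09519 = 2.375 × 10^-3 mol
n(NaOH) in each aliquot = 2.375 × 10^-3 mol (1:1 ratio)
n(NaOH) in the whole flask = 2.375 × 10^-3 × 250.0/50.00 = 0.01187 mol
mass of NaOH = 0.01187 × 40.00 = 0.4750 g

0.4750 g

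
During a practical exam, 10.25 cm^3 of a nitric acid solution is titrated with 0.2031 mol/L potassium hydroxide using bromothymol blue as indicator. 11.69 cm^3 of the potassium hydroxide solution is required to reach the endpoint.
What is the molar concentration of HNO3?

0.2316 mol/L

HNO3 + KOH → KNO3 + H2O
n(KOH) = 0.01169 L × 0.2031 mol/L = 2.374 × 10^-3 mol
n(HNO3) = 2.374 × 10^-3 mol (1:1 mole ratio)
[HNO3] = 2.374 × 10^-3 mol / 0.01025 L = 0.2316 mol/L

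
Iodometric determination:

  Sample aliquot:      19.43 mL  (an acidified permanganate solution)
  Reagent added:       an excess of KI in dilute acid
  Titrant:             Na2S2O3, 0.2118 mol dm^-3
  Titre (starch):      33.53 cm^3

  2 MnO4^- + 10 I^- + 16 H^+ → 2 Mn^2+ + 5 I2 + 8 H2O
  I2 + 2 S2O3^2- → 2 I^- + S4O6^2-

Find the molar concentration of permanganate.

n(S2O3^2-) = 0.03353 × 0.2118 = 7.102 × 10^-3 mol
n(I2) = n(S2O3^2-)/2 = 3.551 × 10^-3 mol
From the 2:5 ratio, n(MnO4^-) in the aliquot = 2/5 × 3.551 × 10^-3 = 1.420 × 10^-3 mol
[MnO4^-] = 1.420 × 10^-3 / 0.01943 = 0.07310 mol/L

0.07310 mol/L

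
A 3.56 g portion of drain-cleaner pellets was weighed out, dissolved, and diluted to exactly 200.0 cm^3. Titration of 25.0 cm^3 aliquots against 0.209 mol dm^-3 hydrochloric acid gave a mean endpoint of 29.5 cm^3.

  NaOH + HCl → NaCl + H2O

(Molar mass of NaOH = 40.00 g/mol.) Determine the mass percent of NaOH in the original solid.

n(HCl) per titration = 0.0295 × 0.209 = 6.17 × 10^-3 mol
n(NaOH) in each aliquot = 6.17 × 10^-3 mol (1:1 ratio)
n(NaOH) in the whole flask = 6.17 × 10^-3 × 200.0/25.0 = 0.0493 mol
mass of NaOH = 0.0493 × 40.00 = 1.97 g
% NaOH = 1.97 / 3.56 × 100 = 55.4 %

55.4 %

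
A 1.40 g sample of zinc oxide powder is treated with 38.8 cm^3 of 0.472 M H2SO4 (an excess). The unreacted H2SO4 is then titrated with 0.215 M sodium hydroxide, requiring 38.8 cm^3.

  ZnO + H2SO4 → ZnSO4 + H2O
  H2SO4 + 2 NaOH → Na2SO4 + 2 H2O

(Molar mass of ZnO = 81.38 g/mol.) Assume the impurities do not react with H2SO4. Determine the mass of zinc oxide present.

n(H2SO4) added = 0.0388 × 0.472 = 0.0183 mol
n(NaOH) used in back-titration = 0.0388 × 0.215 = 8.34 × 10^-3 mol
From the 1:2 ratio, n(H2SO4) left over = 1/2 × 8.34 × 10^-3 = 4.17 × 10^-3 mol
n(H2SO4) consumed by analyte = 0.0183 − 4.17 × 10^-3 = 0.0141 mol
n(ZnO) = 0.0141 mol (1:1 ratio)
mass of ZnO = 0.0141 × 81.38 = 1.15 g

1.15 g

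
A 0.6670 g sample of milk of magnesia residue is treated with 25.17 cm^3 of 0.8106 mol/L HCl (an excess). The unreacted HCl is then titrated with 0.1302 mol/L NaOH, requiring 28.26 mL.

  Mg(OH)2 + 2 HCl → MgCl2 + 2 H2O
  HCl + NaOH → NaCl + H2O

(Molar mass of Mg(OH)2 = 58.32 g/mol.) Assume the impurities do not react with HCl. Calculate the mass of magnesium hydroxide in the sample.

n(HCl) added = 0.02517 × 0.8106 = 0.02040 mol
n(NaOH) used in back-titration = 0.02826 × 0.1302 = 3.679 × 10^-3 mol
n(HCl) left over = 3.679 × 10^-3 mol (1:1 ratio)
n(HCl) consumed by analyte = 0.02040 − 3.679 × 10^-3 = 0.01672 mol
From the 1:2 ratio, n(Mg(OH)2) = 1/2 × 0.01672 = 8.362 × 10^-3 mol
mass of Mg(OH)2 = 8.362 × 10^-3 × 58.32 = 0.4877 g

0.4877 g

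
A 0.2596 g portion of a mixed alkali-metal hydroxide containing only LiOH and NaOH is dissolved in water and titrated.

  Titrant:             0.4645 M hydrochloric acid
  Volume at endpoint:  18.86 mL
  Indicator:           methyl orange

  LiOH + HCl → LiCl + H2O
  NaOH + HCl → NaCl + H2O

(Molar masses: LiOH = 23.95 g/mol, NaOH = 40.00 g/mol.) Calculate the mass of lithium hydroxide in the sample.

n(HCl) = 0.01886 × 0.4645 = 8.760 × 10^-3 mol
Let x = n(LiOH), y = n(NaOH).
Titrant: 1x + 1y = 8.760 × 10^-3;  mass: 23.95x + 40.00y = 0.2596
Solving, x = 5.658 × 10^-3 mol, y = 3.102 × 10^-3 mol
mass of LiOH = 5.658 × 10^-3 × 23.95 = 0.1355 g

0.1355 g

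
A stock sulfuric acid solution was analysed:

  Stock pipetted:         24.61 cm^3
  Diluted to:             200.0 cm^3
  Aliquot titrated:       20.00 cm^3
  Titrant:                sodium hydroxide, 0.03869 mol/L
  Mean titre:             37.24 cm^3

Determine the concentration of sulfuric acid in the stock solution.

H2SO4 + 2 NaOH → Na2SO4 + 2 H2O
n(NaOH) = 0.03724 × 0.03869 = 1.441 × 10^-3 mol
From the 1:2 ratio, n(H2SO4) in the aliquot = 1/2 × 1.441 × 10^-3 = 7.204 × 10^-4 mol
[H2SO4]_dilute = 7.204 × 10^-4 / 0.02000 = 0.03602 mol/L
Dilution factor = 200.0 / 24.61 = 8.127
[H2SO4]_stock = 0.03602 × 8.127 = 0.2927 mol/L

0.2927 mol/L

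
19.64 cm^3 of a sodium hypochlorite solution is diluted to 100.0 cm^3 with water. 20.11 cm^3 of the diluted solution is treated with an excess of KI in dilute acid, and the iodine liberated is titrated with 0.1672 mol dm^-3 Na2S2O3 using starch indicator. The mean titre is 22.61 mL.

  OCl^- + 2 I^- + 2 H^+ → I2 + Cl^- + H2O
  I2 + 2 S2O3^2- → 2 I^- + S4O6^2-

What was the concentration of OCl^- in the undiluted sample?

0.4786 mol/L

n(S2O3^2-) = 0.02261 × 0.1672 = 3.780 × 10^-3 mol
n(I2) = n(S2O3^2-)/2 = 1.890 × 10^-3 mol
n(OCl^-) in the aliquot = 1.890 × 10^-3 mol (1:1 ratio)
[OCl^-]_dilute = 1.890 × 10^-3 / 0.02011 = 0.09399 mol/L
[OCl^-]_original = 0.09399 × 100.0/19.64 = 0.4786 mol/L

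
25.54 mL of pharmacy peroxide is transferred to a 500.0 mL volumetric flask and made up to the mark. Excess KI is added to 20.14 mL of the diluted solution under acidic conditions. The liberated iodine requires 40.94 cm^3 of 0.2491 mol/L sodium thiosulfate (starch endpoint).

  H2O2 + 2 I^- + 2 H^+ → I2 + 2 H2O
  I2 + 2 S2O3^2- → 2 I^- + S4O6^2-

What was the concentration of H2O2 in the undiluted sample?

n(S2O3^2-) = 0.04094 × 0.2491 = 0.01020 mol
n(I2) = n(S2O3^2-)/2 = 5.099 × 10^-3 mol
n(H2O2) in the aliquot = 5.099 × 10^-3 mol (1:1 ratio)
[H2O2]_dilute = 5.099 × 10^-3 / 0.02014 = 0.2532 mol/L
[H2O2]_original = 0.2532 × 500.0/25.54 = 4.957 mol/L

4.957 mol/L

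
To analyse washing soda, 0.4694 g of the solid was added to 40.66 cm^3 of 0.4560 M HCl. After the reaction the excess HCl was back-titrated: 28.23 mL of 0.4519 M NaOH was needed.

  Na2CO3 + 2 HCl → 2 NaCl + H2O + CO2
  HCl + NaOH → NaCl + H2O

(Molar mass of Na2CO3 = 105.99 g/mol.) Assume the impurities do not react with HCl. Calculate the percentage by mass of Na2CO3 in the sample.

n(HCl) added = 0.04066 × 0.4560 = 0.01854 mol
n(NaOH) used in back-titration = 0.02823 × 0.4519 = 0.01276 mol
n(HCl) left over = 0.01276 mol (1:1 ratio)
n(HCl) consumed by analyte = 0.01854 − 0.01276 = 5.784 × 10^-3 mol
From the 1:2 ratio, n(Na2CO3) = 1/2 × 5.784 × 10^-3 = 2.892 × 10^-3 mol
mass of Na2CO3 = 2.892 × 10^-3 × 105.99 = 0.3065 g
% Na2CO3 = 0.3065 / 0.4694 × 100 = 65.30 %

65.30 %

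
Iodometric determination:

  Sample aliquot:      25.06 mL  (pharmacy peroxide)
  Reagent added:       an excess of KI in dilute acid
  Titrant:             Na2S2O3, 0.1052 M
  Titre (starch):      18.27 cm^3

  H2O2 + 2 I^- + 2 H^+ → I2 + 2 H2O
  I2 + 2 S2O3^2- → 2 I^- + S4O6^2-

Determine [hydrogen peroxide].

0.03835 M

n(S2O3^2-) = 0.01827 × 0.1052 = 1.922 × 10^-3 mol
n(I2) = n(S2O3^2-)/2 = 9.610 × 10^-4 mol
n(H2O2) in the aliquot = 9.610 × 10^-4 mol (1:1 ratio)
[H2O2] = 9.610 × 10^-4 / 0.02506 = 0.03835 mol/L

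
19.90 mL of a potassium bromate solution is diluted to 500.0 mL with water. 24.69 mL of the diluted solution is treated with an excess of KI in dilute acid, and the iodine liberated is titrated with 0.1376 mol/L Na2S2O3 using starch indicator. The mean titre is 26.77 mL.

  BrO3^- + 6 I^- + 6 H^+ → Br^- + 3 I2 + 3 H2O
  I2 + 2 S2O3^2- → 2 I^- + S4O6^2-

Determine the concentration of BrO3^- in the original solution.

0.6248 mol/L

n(S2O3^2-) = 0.02677 × 0.1376 = 3.684 × 10^-3 mol
n(I2) = n(S2O3^2-)/2 = 1.842 × 10^-3 mol
From the 1:3 ratio, n(BrO3^-) in the aliquot = 1/3 × 1.842 × 10^-3 = 6.139 × 10^-4 mol
[BrO3^-]_dilute = 6.139 × 10^-4 / 0.02469 = 0.02487 mol/L
[BrO3^-]_original = 0.02487 × 500.0/19.90 = 0.6248 mol/L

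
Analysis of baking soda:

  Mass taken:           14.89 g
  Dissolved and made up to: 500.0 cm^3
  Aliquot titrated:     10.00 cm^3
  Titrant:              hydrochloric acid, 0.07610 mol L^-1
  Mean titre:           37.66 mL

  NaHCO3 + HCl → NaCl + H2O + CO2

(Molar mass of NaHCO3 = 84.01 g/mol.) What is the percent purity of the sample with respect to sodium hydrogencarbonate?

80.85 %

n(HCl) per titration = 0.03766 × 0.07610 = 2.866 × 10^-3 mol
n(NaHCO3) in each aliquot = 2.866 × 10^-3 mol (1:1 ratio)
n(NaHCO3) in the whole flask = 2.866 × 10^-3 × 500.0/10.00 = 0.1433 mol
mass of NaHCO3 = 0.1433 × 84.01 = 12.04 g
% NaHCO3 = 12.04 / 14.89 × 100 = 80.85 %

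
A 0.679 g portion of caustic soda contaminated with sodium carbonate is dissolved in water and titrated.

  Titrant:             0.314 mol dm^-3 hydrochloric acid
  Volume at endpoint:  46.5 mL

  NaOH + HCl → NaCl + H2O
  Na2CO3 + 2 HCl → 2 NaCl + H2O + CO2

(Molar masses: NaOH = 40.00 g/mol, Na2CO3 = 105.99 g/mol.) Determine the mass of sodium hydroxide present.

n(HCl) = 0.0465 × 0.314 = 0.0146 mol
Let x = n(NaOH), y = n(Na2CO3).
Titrant: 1x + 2y = 0.0146;  mass: 40.00x + 105.99y = 0.679
Solving, x = 7.29 × 10^-3 mol, y = 3.65 × 10^-3 mol
mass of NaOH = 7.29 × 10^-3 × 40.00 = 0.292 g

0.292 g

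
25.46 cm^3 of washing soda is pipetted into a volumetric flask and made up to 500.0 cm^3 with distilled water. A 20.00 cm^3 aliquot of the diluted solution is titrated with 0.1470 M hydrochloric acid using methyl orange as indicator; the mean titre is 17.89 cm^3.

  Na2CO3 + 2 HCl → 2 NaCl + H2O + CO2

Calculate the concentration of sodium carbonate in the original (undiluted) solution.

n(HCl) = 0.01789 × 0.1470 = 2.630 × 10^-3 mol
From the 1:2 ratio, n(Na2CO3) in the aliquot = 1/2 × 2.630 × 10^-3 = 1.315 × 10^-3 mol
[Na2CO3]_dilute = 1.315 × 10^-3 / 0.02000 = 0.06575 mol/L
Dilution factor = 500.0 / 25.46 = 19.64
[Na2CO3]_stock = 0.06575 × 19.64 = 1.291 mol/L

1.291 M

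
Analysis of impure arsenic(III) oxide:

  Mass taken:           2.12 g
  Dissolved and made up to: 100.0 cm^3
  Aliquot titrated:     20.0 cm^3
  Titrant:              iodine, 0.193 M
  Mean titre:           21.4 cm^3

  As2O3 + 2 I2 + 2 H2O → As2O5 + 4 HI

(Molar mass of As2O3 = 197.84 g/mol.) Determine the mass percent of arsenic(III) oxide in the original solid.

96.4 %

n(I2) per titration = 0.0214 × 0.193 = 4.13 × 10^-3 mol
From the 1:2 ratio, n(As2O3) in each aliquot = 1/2 × 4.13 × 10^-3 = 2.07 × 10^-3 mol
n(As2O3) in the whole flask = 2.07 × 10^-3 × 100.0/20.0 = 0.0103 mol
mass of As2O3 = 0.0103 × 197.84 = 2.04 g
% As2O3 = 2.04 / 2.12 × 100 = 96.4 %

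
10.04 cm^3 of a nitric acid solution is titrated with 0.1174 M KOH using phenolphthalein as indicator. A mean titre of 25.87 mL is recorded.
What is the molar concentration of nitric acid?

HNO3 + KOH → KNO3 + H2O
n(KOH) = 0.02587 L × 0.1174 mol/L = 3.037 × 10^-3 mol
n(HNO3) = 3.037 × 10^-3 mol (1:1 mole ratio)
[HNO3] = 3.037 × 10^-3 mol / 0.01004 L = 0.3025 mol/L

0.3025 M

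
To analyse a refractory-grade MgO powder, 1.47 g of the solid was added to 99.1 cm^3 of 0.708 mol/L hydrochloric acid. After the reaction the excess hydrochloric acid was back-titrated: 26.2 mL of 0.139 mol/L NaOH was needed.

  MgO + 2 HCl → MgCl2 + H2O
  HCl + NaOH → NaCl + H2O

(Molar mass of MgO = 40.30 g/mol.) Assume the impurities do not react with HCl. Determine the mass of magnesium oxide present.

1.34 g

n(HCl) added = 0.0991 × 0.708 = 0.0702 mol
n(NaOH) used in back-titration = 0.0262 × 0.139 = 3.64 × 10^-3 mol
n(HCl) left over = 3.64 × 10^-3 mol (1:1 ratio)
n(HCl) consumed by analyte = 0.0702 − 3.64 × 10^-3 = 0.0665 mol
From the 1:2 ratio, n(MgO) = 1/2 × 0.0665 = 0.0333 mol
mass of MgO = 0.0333 × 40.30 = 1.34 g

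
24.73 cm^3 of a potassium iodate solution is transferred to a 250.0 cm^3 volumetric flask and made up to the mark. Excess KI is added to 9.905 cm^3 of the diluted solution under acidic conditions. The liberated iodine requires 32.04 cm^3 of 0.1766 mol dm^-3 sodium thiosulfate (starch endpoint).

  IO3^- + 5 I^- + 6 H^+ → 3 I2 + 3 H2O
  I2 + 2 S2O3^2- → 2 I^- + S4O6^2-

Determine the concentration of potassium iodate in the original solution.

n(S2O3^2-) = 0.03204 × 0.1766 = 5.658 × 10^-3 mol
n(I2) = n(S2O3^2-)/2 = 2.829 × 10^-3 mol
From the 1:3 ratio, n(IO3^-) in the aliquot = 1/3 × 2.829 × 10^-3 = 9.430 × 10^-4 mol
[IO3^-]_dilute = 9.430 × 10^-4 / 0.009905 = 0.09521 mol/L
[IO3^-]_original = 0.09521 × 250.0/24.73 = 0.9625 mol/L

0.9625 mol/L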